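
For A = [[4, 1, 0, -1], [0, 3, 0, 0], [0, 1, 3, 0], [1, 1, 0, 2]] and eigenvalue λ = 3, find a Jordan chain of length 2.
We seek v_1 ∈ ker((A - 3I)^2) \ ker(A - 3I), then set v_{i+1} = (A - 3I) v_i.

One such chain is v_1 = [[1, 0, 0, 0]]^T, v_2 = [[1, 0, 0, 1]]^T. Check: (A - 3I) v_2 = [[0, 0, 0, 0]]^T = 0.

v_1 = [[1, 0, 0, 0]]^T, v_2 = [[1, 0, 0, 1]]^T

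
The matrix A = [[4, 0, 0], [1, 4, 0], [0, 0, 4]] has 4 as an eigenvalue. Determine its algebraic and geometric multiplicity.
The characteristic polynomial is (x - 4)^3, so the factor x - 4 appears with exponent 3: the algebraic multiplicity is 3.

rank(A - 4I) = 1, so the eigenspace has dimension 3 - 1 = 2: the geometric multiplicity is 2.

Since 2 < 3, A is not diagonalizable.

algebraic multiplicity 3, geometric multiplicity 2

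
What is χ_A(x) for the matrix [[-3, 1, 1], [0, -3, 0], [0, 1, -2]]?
xI - A = [[x + 3, -1, -1], [0, x + 3, 0], [0, -1, x + 2]].

Expanding det(xI - A) along the first row:
det(xI - A) = + (x + 3)·det([[x + 3, 0], [-1, x + 2]]) - (-1)·det([[0, 0], [0, x + 2]]) + (-1)·det([[0, x + 3], [0, -1]]).

Evaluating gives χ_A(x) = x^3 + 8x^2 + 21x + 18 = (x + 2)(x + 3)^2.

χ_A(x) = (x + 2)(x + 3)^2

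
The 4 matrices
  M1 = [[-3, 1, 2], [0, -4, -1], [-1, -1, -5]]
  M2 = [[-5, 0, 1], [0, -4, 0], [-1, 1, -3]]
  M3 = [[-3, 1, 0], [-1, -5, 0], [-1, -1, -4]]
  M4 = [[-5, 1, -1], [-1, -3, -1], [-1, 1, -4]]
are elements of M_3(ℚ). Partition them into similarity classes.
Characteristic polynomials: χ_{M1} = (x + 4)^3, χ_{M2} = (x + 4)^3, χ_{M3} = (x + 4)^3, χ_{M4} = (x + 4)^3.

{M1, M2, M4}: invariant factors (x + 4)^3.

{M3}: invariant factors x + 4, (x + 4)^2.

Matrices are similar if and only if their invariant-factor lists agree; the partition into similarity classes is {M1, M2, M4}, {M3}.

2 classes: {M1, M2, M4}, {M3}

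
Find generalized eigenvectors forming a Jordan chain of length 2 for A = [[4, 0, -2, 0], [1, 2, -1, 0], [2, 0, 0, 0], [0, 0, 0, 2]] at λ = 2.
v_1 = [[1, 0, 0, 0]]^T, v_2 = [[2, 1, 2, 0]]^T

We seek v_1 ∈ ker((A - 2I)^2) \ ker(A - 2I), then set v_{i+1} = (A - 2I) v_i.

One such chain is v_1 = [[1, 0, 0, 0]]^T, v_2 = [[2, 1, 2, 0]]^T. Check: (A - 2I) v_2 = [[0, 0, 0, 0]]^T = 0.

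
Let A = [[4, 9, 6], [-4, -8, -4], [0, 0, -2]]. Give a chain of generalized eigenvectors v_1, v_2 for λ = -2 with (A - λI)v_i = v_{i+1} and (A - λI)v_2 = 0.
v_1 = [[-1, 1, 0]]^T, v_2 = [[3, -2, 0]]^T

We seek v_1 ∈ ker((A + 2I)^2) \ ker(A + 2I), then set v_{i+1} = (A + 2I) v_i.

One such chain is v_1 = [[-1, 1, 0]]^T, v_2 = [[3, -2, 0]]^T. Check: (A + 2I) v_2 = [[0, 0, 0]]^T = 0.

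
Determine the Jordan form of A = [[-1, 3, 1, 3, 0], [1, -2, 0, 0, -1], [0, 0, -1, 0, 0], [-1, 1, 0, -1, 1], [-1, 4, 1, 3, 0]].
J = [[-1, 1, 0, 0, 0], [0, -1, 0, 0, 0], [0, 0, -1, 1, 0], [0, 0, 0, -1, 0], [0, 0, 0, 0, -1]]

The characteristic polynomial is det(xI - A) = (x + 1)^5, so the eigenvalues are -1 (algebraic multiplicity 5).

For λ = -1: rank(A + I) = 2, rank((A + I)^2) = 0. The eigenspace has dimension 5 - 2 = 3, so there are 3 Jordan blocks; the rank sequence gives block sizes [2, 2, 1].

Assembling the blocks gives the Jordan form J above.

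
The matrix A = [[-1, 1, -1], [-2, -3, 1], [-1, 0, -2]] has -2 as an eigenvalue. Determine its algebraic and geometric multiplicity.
algebraic multiplicity 3, geometric multiplicity 1

The characteristic polynomial is (x + 2)^3, so the factor x + 2 appears with exponent 3: the algebraic multiplicity is 3.

rank(A + 2I) = 2, so the eigenspace has dimension 3 - 2 = 1: the geometric multiplicity is 1.

Since 1 < 3, A is not diagonalizable.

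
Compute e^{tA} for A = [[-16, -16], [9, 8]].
e^{tA} = [[(1 - 12*t)*e^{-4*t}, -16*t*e^{-4*t}], [9*t*e^{-4*t}, (12*t + 1)*e^{-4*t}]]

A has Jordan form J = [[-4, 1], [0, -4]] with A = PJP^{-1}, so e^{tA} = P e^{tJ} P^{-1}.

For a Jordan block J_k(λ), e^{tJ_k(λ)} = e^{λt} · (I + tN + t^2 N^2/2! + ... + t^{k-1} N^{k-1}/(k-1)!) where N is the nilpotent superdiagonal part.

Assembling the blocks and conjugating back gives the entries of e^{tA} as shown above.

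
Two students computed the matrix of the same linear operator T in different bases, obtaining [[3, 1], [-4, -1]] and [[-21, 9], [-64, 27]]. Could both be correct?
No.

trace(A) = 2 but trace(B) = 6. The trace is a similarity invariant, so A and B are not similar.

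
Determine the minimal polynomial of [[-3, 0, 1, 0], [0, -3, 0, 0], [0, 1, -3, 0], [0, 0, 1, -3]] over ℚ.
The characteristic polynomial factors as (x + 3)^4. The minimal polynomial is ∏(x - λ)^{k_λ} where k_λ is the size of the largest Jordan block at λ.

For λ = -3: rank(A + 3I) = 2, and the largest Jordan block has size 3 (the smallest k with rank((A + 3I)^k) = rank((A + 3I)^(k+1))).

So m_A(x) = (x + 3)^3.

m_A(x) = (x + 3)^3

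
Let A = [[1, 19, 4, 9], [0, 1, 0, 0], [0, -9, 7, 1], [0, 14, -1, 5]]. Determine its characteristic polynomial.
χ_A(x) = (x - 6)^2(x - 1)^2

xI - A = [[x - 1, -19, -4, -9], [0, x - 1, 0, 0], [0, 9, x - 7, -1], [0, -14, 1, x - 5]].

Expanding det(xI - A) along the first row:
det(xI - A) = + (x - 1)·det([[x - 1, 0, 0], [9, x - 7, -1], [-14, 1, x - 5]]) - (-19)·det([[0, 0, 0], [0, x - 7, -1], [0, 1, x - 5]]) + (-4)·det([[0, x - 1, 0], [0, 9, -1], [0, -14, x - 5]]) - (-9)·det([[0, x - 1, 0], [0, 9, x - 7], [0, -14, 1]]).

Evaluating gives χ_A(x) = x^4 - 14x^3 + 61x^2 - 84x + 36 = (x - 6)^2(x - 1)^2.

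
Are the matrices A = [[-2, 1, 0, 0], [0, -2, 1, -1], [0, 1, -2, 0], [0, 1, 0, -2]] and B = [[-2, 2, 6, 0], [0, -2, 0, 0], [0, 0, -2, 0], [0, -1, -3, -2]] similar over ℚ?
No.

Both have characteristic polynomial (x + 2)^4, but the minimal polynomial of A is (x + 2)^3 while the minimal polynomial of B is (x + 2)^2. The minimal polynomial is a similarity invariant, so A and B are not similar.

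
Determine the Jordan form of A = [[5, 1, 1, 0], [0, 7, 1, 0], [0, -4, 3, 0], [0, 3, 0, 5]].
J = [[5, 1, 0, 0], [0, 5, 1, 0], [0, 0, 5, 0], [0, 0, 0, 5]]

The characteristic polynomial is det(xI - A) = (x - 5)^4, so the eigenvalues are 5 (algebraic multiplicity 4).

For λ = 5: rank(A - 5I) = 2, rank((A - 5I)^2) = 1, rank((A - 5I)^3) = 0. The eigenspace has dimension 4 - 2 = 2, so there are 2 Jordan blocks; the rank sequence gives block sizes [3, 1].

Assembling the blocks gives the Jordan form J above.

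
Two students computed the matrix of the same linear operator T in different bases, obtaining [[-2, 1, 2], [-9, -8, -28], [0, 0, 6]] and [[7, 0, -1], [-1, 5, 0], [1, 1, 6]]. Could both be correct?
trace(A) = -4 but trace(B) = 18. The trace is a similarity invariant, so A and B are not similar.

No.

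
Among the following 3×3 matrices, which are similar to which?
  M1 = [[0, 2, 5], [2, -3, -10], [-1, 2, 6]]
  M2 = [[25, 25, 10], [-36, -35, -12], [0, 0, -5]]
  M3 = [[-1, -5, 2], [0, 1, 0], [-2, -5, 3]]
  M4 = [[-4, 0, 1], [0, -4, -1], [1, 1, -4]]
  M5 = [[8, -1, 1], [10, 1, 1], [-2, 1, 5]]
4 classes: {M1, M3}, {M2}, {M4}, {M5}

Characteristic polynomials: χ_{M1} = (x - 1)^3, χ_{M2} = (x + 5)^3, χ_{M3} = (x - 1)^3, χ_{M4} = (x + 4)^3, χ_{M5} = (x - 6)(x - 4)^2.

{M1, M3}: invariant factors x - 1, (x - 1)^2.

{M2}: invariant factors x + 5, (x + 5)^2.

{M4}: invariant factors (x + 4)^3.

{M5}: invariant factors (x - 6)(x - 4)^2.

Matrices are similar if and only if their invariant-factor lists agree; the partition into similarity classes is {M1, M3}, {M2}, {M4}, {M5}.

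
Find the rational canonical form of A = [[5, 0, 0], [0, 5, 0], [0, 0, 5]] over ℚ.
R = [[5, 0, 0], [0, 5, 0], [0, 0, 5]]

The invariant factors of A (the non-unit diagonal entries of the Smith normal form of xI - A over ℚ[x]) are x - 5, x - 5, x - 5, each dividing the next. The characteristic polynomial is their product, (x - 5)^3.

The rational canonical form is the block-diagonal matrix of companion matrices C(f_i):
R = [[5, 0, 0], [0, 5, 0], [0, 0, 5]].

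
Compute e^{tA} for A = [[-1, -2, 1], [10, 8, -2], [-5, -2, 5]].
A has Jordan form J = [[4, 1, 0], [0, 4, 0], [0, 0, 4]] with A = PJP^{-1}, so e^{tA} = P e^{tJ} P^{-1}.

For a Jordan block J_k(λ), e^{tJ_k(λ)} = e^{λt} · (I + tN + t^2 N^2/2! + ... + t^{k-1} N^{k-1}/(k-1)!) where N is the nilpotent superdiagonal part.

Assembling the blocks and conjugating back gives the entries of e^{tA} as shown above.

e^{tA} = [[(1 - 5*t)*e^{4*t}, -2*t*e^{4*t}, t*e^{4*t}], [10*t*e^{4*t}, (4*t + 1)*e^{4*t}, -2*t*e^{4*t}], [-5*t*e^{4*t}, -2*t*e^{4*t}, (t + 1)*e^{4*t}]]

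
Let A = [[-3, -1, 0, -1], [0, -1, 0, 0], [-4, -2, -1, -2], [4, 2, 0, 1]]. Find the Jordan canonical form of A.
The characteristic polynomial is det(xI - A) = (x + 1)^4, so the eigenvalues are -1 (algebraic multiplicity 4).

For λ = -1: rank(A + I) = 1, rank((A + I)^2) = 0. The eigenspace has dimension 4 - 1 = 3, so there are 3 Jordan blocks; the rank sequence gives block sizes [2, 1, 1].

Assembling the blocks gives the Jordan form J above.

J = [[-1, 1, 0, 0], [0, -1, 0, 0], [0, 0, -1, 0], [0, 0, 0, -1]]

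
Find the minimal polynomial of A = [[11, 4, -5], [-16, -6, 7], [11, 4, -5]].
m_A(x) = x^3

The characteristic polynomial factors as x^3. The minimal polynomial is ∏(x - λ)^{k_λ} where k_λ is the size of the largest Jordan block at λ.

For λ = 0: rank(A) = 2, and the largest Jordan block has size 3 (the smallest k with rank(A^k) = rank(A^(k+1))).

So m_A(x) = x^3.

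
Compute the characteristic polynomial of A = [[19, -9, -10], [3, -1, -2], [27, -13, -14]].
χ_A(x) = x^2(x - 4)

xI - A = [[x - 19, 9, 10], [-3, x + 1, 2], [-27, 13, x + 14]].

Expanding det(xI - A) along the first row:
det(xI - A) = + (x - 19)·det([[x + 1, 2], [13, x + 14]]) - (9)·det([[-3, 2], [-27, x + 14]]) + (10)·det([[-3, x + 1], [-27, 13]]).

Evaluating gives χ_A(x) = x^3 - 4x^2 = x^2(x - 4).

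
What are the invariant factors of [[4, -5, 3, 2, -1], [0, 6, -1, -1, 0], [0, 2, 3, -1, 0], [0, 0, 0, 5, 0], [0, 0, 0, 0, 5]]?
x - 5, (x - 5)^2(x - 4)^2

The Jordan structure of A has elementary divisors (x - 4)^2, (x - 5)^2, (x - 5). Arranging the block sizes at each eigenvalue in decreasing order and taking row products gives the invariant factors.

Invariant factors (smallest first, each dividing the next): x - 5, (x - 5)^2(x - 4)^2.

Check: the last factor (x - 5)^2(x - 4)^2 is the minimal polynomial, and the product (x - 5)^3(x - 4)^2 is the characteristic polynomial.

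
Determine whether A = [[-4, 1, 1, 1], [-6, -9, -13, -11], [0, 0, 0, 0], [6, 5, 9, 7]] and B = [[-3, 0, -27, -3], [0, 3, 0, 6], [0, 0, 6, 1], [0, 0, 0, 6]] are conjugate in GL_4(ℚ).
No.

trace(A) = -6 but trace(B) = 12. The trace is a similarity invariant, so A and B are not similar.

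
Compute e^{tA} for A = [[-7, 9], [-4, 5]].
A has Jordan form J = [[-1, 1], [0, -1]] with A = PJP^{-1}, so e^{tA} = P e^{tJ} P^{-1}.

For a Jordan block J_k(λ), e^{tJ_k(λ)} = e^{λt} · (I + tN + t^2 N^2/2! + ... + t^{k-1} N^{k-1}/(k-1)!) where N is the nilpotent superdiagonal part.

Assembling the blocks and conjugating back gives the entries of e^{tA} as shown above.

e^{tA} = [[(1 - 6*t)*e^{-t}, 9*t*e^{-t}], [-4*t*e^{-t}, (6*t + 1)*e^{-t}]]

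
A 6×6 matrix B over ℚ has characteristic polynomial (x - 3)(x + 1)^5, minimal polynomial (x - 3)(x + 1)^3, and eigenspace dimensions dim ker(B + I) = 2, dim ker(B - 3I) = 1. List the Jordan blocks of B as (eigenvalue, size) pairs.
Jordan blocks: (-1, 3), (-1, 2), (3, 1)

λ = -1: algebraic multiplicity 5 (exponent in χ_B), largest block size 3 (exponent in m_B), 2 blocks (geometric multiplicity). These force block sizes [3, 2].
λ = 3: algebraic multiplicity 1 (exponent in χ_B), largest block size 1 (exponent in m_B), 1 block (geometric multiplicity). This forces block sizes [1].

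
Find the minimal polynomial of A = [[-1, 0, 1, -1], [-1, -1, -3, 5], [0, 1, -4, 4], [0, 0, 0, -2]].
The characteristic polynomial factors as (x + 2)^4. The minimal polynomial is ∏(x - λ)^{k_λ} where k_λ is the size of the largest Jordan block at λ.

For λ = -2: rank(A + 2I) = 2, and the largest Jordan block has size 3 (the smallest k with rank((A + 2I)^k) = rank((A + 2I)^(k+1))).

So m_A(x) = (x + 2)^3.

m_A(x) = (x + 2)^3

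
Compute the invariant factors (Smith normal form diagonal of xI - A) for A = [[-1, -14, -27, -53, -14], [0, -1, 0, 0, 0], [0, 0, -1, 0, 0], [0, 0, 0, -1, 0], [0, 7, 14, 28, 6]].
The Jordan structure of A has elementary divisors (x + 1)^2, (x + 1), (x + 1), (x - 6). Arranging the block sizes at each eigenvalue in decreasing order and taking row products gives the invariant factors.

Invariant factors (smallest first, each dividing the next): x + 1, x + 1, (x - 6)(x + 1)^2.

Check: the last factor (x - 6)(x + 1)^2 is the minimal polynomial, and the product (x - 6)(x + 1)^4 is the characteristic polynomial.

x + 1, x + 1, (x - 6)(x + 1)^2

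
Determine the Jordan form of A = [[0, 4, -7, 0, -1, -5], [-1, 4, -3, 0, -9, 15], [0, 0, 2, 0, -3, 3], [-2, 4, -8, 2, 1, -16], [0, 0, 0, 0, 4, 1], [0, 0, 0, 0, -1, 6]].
The characteristic polynomial is det(xI - A) = (x - 5)^2(x - 2)^4, so the eigenvalues are 2 (algebraic multiplicity 4), 5 (algebraic multiplicity 2).

For λ = 2: rank(A - 2I) = 4, rank((A - 2I)^2) = 3, rank((A - 2I)^3) = 2. The eigenspace has dimension 6 - 4 = 2, so there are 2 Jordan blocks; the rank sequence gives block sizes [3, 1].

For λ = 5: rank(A - 5I) = 5, rank((A - 5I)^2) = 4. The eigenspace has dimension 6 - 5 = 1, so there is 1 Jordan block; the rank sequence gives block sizes [2].

Assembling the blocks gives the Jordan form J above.

J = [[2, 1, 0, 0, 0, 0], [0, 2, 1, 0, 0, 0], [0, 0, 2, 0, 0, 0], [0, 0, 0, 2, 0, 0], [0, 0, 0, 0, 5, 1], [0, 0, 0, 0, 0, 5]]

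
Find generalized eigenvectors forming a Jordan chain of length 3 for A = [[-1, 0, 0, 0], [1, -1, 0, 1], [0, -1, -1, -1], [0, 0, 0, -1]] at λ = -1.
We seek v_1 ∈ ker((A + I)^3) \ ker((A + I)^2), then set v_{i+1} = (A + I) v_i.

One such chain is v_1 = [[1, 0, 1, 0]]^T, v_2 = [[0, 1, 0, 0]]^T, v_3 = [[0, 0, -1, 0]]^T. Check: (A + I) v_3 = [[0, 0, 0, 0]]^T = 0.

v_1 = [[1, 0, 1, 0]]^T, v_2 = [[0, 1, 0, 0]]^T, v_3 = [[0, 0, -1, 0]]^T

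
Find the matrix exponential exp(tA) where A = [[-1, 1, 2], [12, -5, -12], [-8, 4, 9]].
e^{tA} = [[(1 - 2*t)*e^{t}, t*e^{t}, 2*t*e^{t}], [12*t*e^{t}, (1 - 6*t)*e^{t}, -12*t*e^{t}], [-8*t*e^{t}, 4*t*e^{t}, (8*t + 1)*e^{t}]]

A has Jordan form J = [[1, 1, 0], [0, 1, 0], [0, 0, 1]] with A = PJP^{-1}, so e^{tA} = P e^{tJ} P^{-1}.

For a Jordan block J_k(λ), e^{tJ_k(λ)} = e^{λt} · (I + tN + t^2 N^2/2! + ... + t^{k-1} N^{k-1}/(k-1)!) where N is the nilpotent superdiagonal part.

Assembling the blocks and conjugating back gives the entries of e^{tA} as shown above.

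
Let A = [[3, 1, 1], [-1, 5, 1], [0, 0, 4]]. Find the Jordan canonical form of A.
The characteristic polynomial is det(xI - A) = (x - 4)^3, so the eigenvalues are 4 (algebraic multiplicity 3).

For λ = 4: rank(A - 4I) = 1, rank((A - 4I)^2) = 0. The eigenspace has dimension 3 - 1 = 2, so there are 2 Jordan blocks; the rank sequence gives block sizes [2, 1].

Assembling the blocks gives the Jordan form J above.

J = [[4, 1, 0], [0, 4, 0], [0, 0, 4]]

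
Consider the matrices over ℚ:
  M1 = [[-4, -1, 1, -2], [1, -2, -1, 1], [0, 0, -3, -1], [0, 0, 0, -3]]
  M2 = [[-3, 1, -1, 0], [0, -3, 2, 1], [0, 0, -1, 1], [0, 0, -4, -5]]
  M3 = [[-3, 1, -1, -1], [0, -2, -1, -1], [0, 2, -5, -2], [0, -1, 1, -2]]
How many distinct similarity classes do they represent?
Characteristic polynomials: χ_{M1} = (x + 3)^4, χ_{M2} = (x + 3)^4, χ_{M3} = (x + 3)^4.

{M1, M2}: invariant factors (x + 3)^2, (x + 3)^2.

{M3}: invariant factors x + 3, x + 3, (x + 3)^2.

Matrices are similar if and only if their invariant-factor lists agree; the partition into similarity classes is {M1, M2}, {M3}.

2 classes: {M1, M2}, {M3}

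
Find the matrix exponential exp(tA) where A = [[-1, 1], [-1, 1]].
A has Jordan form J = [[0, 1], [0, 0]] with A = PJP^{-1}, so e^{tA} = P e^{tJ} P^{-1}.

For a Jordan block J_k(λ), e^{tJ_k(λ)} = e^{λt} · (I + tN + t^2 N^2/2! + ... + t^{k-1} N^{k-1}/(k-1)!) where N is the nilpotent superdiagonal part.

Assembling the blocks and conjugating back gives the entries of e^{tA} as shown above.

e^{tA} = [[1 - t, t], [-t, t + 1]]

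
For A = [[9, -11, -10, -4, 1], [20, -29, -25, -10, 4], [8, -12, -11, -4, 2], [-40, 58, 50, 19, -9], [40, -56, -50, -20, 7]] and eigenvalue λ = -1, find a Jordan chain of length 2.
v_1 = [[5, 11, 4, -22, 21]]^T, v_2 = [[-2, -4, -2, 9, -8]]^T

We seek v_1 ∈ ker((A + I)^2) \ ker(A + I), then set v_{i+1} = (A + I) v_i.

One such chain is v_1 = [[5, 11, 4, -22, 21]]^T, v_2 = [[-2, -4, -2, 9, -8]]^T. Check: (A + I) v_2 = [[0, 0, 0, 0, 0]]^T = 0.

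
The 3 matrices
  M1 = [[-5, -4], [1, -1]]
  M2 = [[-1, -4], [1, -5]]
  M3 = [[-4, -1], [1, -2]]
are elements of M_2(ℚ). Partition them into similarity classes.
1 class: {M1, M2, M3}

Characteristic polynomials: χ_{M1} = (x + 3)^2, χ_{M2} = (x + 3)^2, χ_{M3} = (x + 3)^2.

{M1, M2, M3}: invariant factors (x + 3)^2.

Matrices are similar if and only if their invariant-factor lists agree; the partition into similarity classes is {M1, M2, M3}.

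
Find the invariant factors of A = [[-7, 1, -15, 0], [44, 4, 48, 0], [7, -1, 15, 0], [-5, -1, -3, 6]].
The Jordan structure of A has elementary divisors x, (x - 6)^2, (x - 6). Arranging the block sizes at each eigenvalue in decreasing order and taking row products gives the invariant factors.

Invariant factors (smallest first, each dividing the next): x - 6, x(x - 6)^2.

Check: the last factor x(x - 6)^2 is the minimal polynomial, and the product x(x - 6)^3 is the characteristic polynomial.

x - 6, x(x - 6)^2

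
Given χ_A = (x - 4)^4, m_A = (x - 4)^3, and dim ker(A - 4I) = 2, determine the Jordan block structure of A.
Jordan blocks: (4, 3), (4, 1)

λ = 4: algebraic multiplicity 4 (exponent in χ_A), largest block size 3 (exponent in m_A), 2 blocks (geometric multiplicity). These force block sizes [3, 1].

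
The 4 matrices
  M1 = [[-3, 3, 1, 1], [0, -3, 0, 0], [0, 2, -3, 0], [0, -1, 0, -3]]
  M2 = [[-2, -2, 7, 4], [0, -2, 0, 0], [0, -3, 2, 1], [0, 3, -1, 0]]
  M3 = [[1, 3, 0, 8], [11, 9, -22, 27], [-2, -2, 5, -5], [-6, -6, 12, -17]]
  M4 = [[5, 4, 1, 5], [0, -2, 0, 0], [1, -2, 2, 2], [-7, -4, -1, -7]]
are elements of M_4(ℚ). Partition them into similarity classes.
Characteristic polynomials: χ_{M1} = (x + 3)^4, χ_{M2} = (x - 1)^2(x + 2)^2, χ_{M3} = (x - 1)^2(x + 2)^2, χ_{M4} = (x - 1)^2(x + 2)^2.

{M1}: invariant factors x + 3, (x + 3)^3.

{M2, M3}: invariant factors (x - 1)^2(x + 2)^2.

{M4}: invariant factors x + 2, (x - 1)^2(x + 2).

Matrices are similar if and only if their invariant-factor lists agree; the partition into similarity classes is {M1}, {M2, M3}, {M4}.

3 classes: {M1}, {M2, M3}, {M4}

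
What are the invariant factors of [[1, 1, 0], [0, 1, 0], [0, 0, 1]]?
x - 1, (x - 1)^2

The Jordan structure of A has elementary divisors (x - 1)^2, (x - 1). Arranging the block sizes at each eigenvalue in decreasing order and taking row products gives the invariant factors.

Invariant factors (smallest first, each dividing the next): x - 1, (x - 1)^2.

Check: the last factor (x - 1)^2 is the minimal polynomial, and the product (x - 1)^3 is the characteristic polynomial.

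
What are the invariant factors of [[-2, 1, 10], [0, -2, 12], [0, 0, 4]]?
(x - 4)(x + 2)^2

The Jordan structure of A has elementary divisors (x + 2)^2, (x - 4). Arranging the block sizes at each eigenvalue in decreasing order and taking row products gives the invariant factors.

Invariant factors (smallest first, each dividing the next): (x - 4)(x + 2)^2.

Check: the last factor (x - 4)(x + 2)^2 is the minimal polynomial, and the product (x - 4)(x + 2)^2 is the characteristic polynomial.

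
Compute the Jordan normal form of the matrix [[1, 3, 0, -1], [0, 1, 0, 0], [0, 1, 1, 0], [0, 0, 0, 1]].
J = [[1, 1, 0, 0], [0, 1, 0, 0], [0, 0, 1, 1], [0, 0, 0, 1]]

The characteristic polynomial is det(xI - A) = (x - 1)^4, so the eigenvalues are 1 (algebraic multiplicity 4).

For λ = 1: rank(A - I) = 2, rank((A - I)^2) = 0. The eigenspace has dimension 4 - 2 = 2, so there are 2 Jordan blocks; the rank sequence gives block sizes [2, 2].

Assembling the blocks gives the Jordan form J above.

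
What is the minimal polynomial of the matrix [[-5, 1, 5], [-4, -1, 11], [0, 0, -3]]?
The characteristic polynomial factors as (x + 3)^3. The minimal polynomial is ∏(x - λ)^{k_λ} where k_λ is the size of the largest Jordan block at λ.

For λ = -3: rank(A + 3I) = 2, and the largest Jordan block has size 3 (the smallest k with rank((A + 3I)^k) = rank((A + 3I)^(k+1))).

So m_A(x) = (x + 3)^3.

m_A(x) = (x + 3)^3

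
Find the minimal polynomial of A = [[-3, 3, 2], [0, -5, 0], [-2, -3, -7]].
The characteristic polynomial factors as (x + 5)^3. The minimal polynomial is ∏(x - λ)^{k_λ} where k_λ is the size of the largest Jordan block at λ.

For λ = -5: rank(A + 5I) = 1, and the largest Jordan block has size 2 (the smallest k with rank((A + 5I)^k) = rank((A + 5I)^(k+1))).

So m_A(x) = (x + 5)^2.

m_A(x) = (x + 5)^2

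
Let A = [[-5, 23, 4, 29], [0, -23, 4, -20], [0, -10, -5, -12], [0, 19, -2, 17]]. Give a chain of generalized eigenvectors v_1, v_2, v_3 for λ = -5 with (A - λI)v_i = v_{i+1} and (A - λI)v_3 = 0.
v_1 = [[0, 1, 1, -1]]^T, v_2 = [[-2, 6, 2, -5]]^T, v_3 = [[1, 0, 0, 0]]^T

We seek v_1 ∈ ker((A + 5I)^3) \ ker((A + 5I)^2), then set v_{i+1} = (A + 5I) v_i.

One such chain is v_1 = [[0, 1, 1, -1]]^T, v_2 = [[-2, 6, 2, -5]]^T, v_3 = [[1, 0, 0, 0]]^T. Check: (A + 5I) v_3 = [[0, 0, 0, 0]]^T = 0.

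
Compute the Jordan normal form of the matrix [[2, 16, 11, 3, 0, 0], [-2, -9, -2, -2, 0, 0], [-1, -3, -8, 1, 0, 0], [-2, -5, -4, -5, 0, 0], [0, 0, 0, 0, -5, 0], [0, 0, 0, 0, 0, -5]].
J = [[-5, 1, 0, 0, 0, 0], [0, -5, 0, 0, 0, 0], [0, 0, -5, 1, 0, 0], [0, 0, 0, -5, 0, 0], [0, 0, 0, 0, -5, 0], [0, 0, 0, 0, 0, -5]]

The characteristic polynomial is det(xI - A) = (x + 5)^6, so the eigenvalues are -5 (algebraic multiplicity 6).

For λ = -5: rank(A + 5I) = 2, rank((A + 5I)^2) = 0. The eigenspace has dimension 6 - 2 = 4, so there are 4 Jordan blocks; the rank sequence gives block sizes [2, 2, 1, 1].

Assembling the blocks gives the Jordan form J above.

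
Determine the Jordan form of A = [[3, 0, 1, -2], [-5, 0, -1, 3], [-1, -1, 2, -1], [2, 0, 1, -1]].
J = [[1, 1, 0, 0], [0, 1, 1, 0], [0, 0, 1, 0], [0, 0, 0, 1]]

The characteristic polynomial is det(xI - A) = (x - 1)^4, so the eigenvalues are 1 (algebraic multiplicity 4).

For λ = 1: rank(A - I) = 2, rank((A - I)^2) = 1, rank((A - I)^3) = 0. The eigenspace has dimension 4 - 2 = 2, so there are 2 Jordan blocks; the rank sequence gives block sizes [3, 1].

Assembling the blocks gives the Jordan form J above.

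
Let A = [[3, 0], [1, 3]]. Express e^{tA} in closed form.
A has Jordan form J = [[3, 1], [0, 3]] with A = PJP^{-1}, so e^{tA} = P e^{tJ} P^{-1}.

For a Jordan block J_k(λ), e^{tJ_k(λ)} = e^{λt} · (I + tN + t^2 N^2/2! + ... + t^{k-1} N^{k-1}/(k-1)!) where N is the nilpotent superdiagonal part.

Assembling the blocks and conjugating back gives the entries of e^{tA} as shown above.

e^{tA} = [[e^{3*t}, 0], [t*e^{3*t}, e^{3*t}]]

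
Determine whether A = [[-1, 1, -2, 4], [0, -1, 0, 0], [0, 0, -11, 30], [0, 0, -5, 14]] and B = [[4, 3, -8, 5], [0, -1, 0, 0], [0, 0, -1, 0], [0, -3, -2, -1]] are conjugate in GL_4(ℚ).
Yes.

Two matrices over a field are similar if and only if they have the same invariant factors.

Both A and B have characteristic polynomial (x - 4)(x + 1)^3 and minimal polynomial (x - 4)(x + 1)^2. Computing further, both have invariant factors x + 1, (x - 4)(x + 1)^2. Hence A and B are similar.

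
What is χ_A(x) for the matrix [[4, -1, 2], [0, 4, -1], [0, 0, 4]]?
χ_A(x) = (x - 4)^3

xI - A = [[x - 4, 1, -2], [0, x - 4, 1], [0, 0, x - 4]].

Expanding det(xI - A) along the first row:
det(xI - A) = + (x - 4)·det([[x - 4, 1], [0, x - 4]]) - (1)·det([[0, 1], [0, x - 4]]) + (-2)·det([[0, x - 4], [0, 0]]).

Evaluating gives χ_A(x) = x^3 - 12x^2 + 48x - 64 = (x - 4)^3.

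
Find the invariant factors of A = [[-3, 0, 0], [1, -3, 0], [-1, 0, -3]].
x + 3, (x + 3)^2

The Jordan structure of A has elementary divisors (x + 3)^2, (x + 3). Arranging the block sizes at each eigenvalue in decreasing order and taking row products gives the invariant factors.

Invariant factors (smallest first, each dividing the next): x + 3, (x + 3)^2.

Check: the last factor (x + 3)^2 is the minimal polynomial, and the product (x + 3)^3 is the characteristic polynomial.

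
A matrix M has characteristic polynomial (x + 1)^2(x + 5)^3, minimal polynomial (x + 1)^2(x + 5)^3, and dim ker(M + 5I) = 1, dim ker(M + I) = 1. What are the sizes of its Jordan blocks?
Jordan blocks: (-5, 3), (-1, 2)

λ = -5: algebraic multiplicity 3 (exponent in χ_M), largest block size 3 (exponent in m_M), 1 block (geometric multiplicity). This forces block sizes [3].
λ = -1: algebraic multiplicity 2 (exponent in χ_M), largest block size 2 (exponent in m_M), 1 block (geometric multiplicity). This forces block sizes [2].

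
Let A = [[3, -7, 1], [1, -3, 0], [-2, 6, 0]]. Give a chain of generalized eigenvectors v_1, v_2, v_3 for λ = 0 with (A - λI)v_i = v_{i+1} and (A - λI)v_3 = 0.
We seek v_1 ∈ ker(A^3) \ ker(A^2), then set v_{i+1} = A v_i.

One such chain is v_1 = [[0, 0, 1]]^T, v_2 = [[1, 0, 0]]^T, v_3 = [[3, 1, -2]]^T. Check: A v_3 = [[0, 0, 0]]^T = 0.

v_1 = [[0, 0, 1]]^T, v_2 = [[1, 0, 0]]^T, v_3 = [[3, 1, -2]]^T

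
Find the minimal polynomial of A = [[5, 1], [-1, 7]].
m_A(x) = (x - 6)^2

The characteristic polynomial factors as (x - 6)^2. The minimal polynomial is ∏(x - λ)^{k_λ} where k_λ is the size of the largest Jordan block at λ.

For λ = 6: rank(A - 6I) = 1, and the largest Jordan block has size 2 (the smallest k with rank((A - 6I)^k) = rank((A - 6I)^(k+1))).

So m_A(x) = (x - 6)^2.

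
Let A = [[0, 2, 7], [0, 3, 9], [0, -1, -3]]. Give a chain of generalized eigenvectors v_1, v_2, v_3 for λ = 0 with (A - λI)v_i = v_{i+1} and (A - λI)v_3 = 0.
v_1 = [[-2, -2, 1]]^T, v_2 = [[3, 3, -1]]^T, v_3 = [[-1, 0, 0]]^T

We seek v_1 ∈ ker(A^3) \ ker(A^2), then set v_{i+1} = A v_i.

One such chain is v_1 = [[-2, -2, 1]]^T, v_2 = [[3, 3, -1]]^T, v_3 = [[-1, 0, 0]]^T. Check: A v_3 = [[0, 0, 0]]^T = 0.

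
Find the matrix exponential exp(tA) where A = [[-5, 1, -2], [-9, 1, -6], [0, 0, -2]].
e^{tA} = [[(1 - 3*t)*e^{-2*t}, t*e^{-2*t}, -2*t*e^{-2*t}], [-9*t*e^{-2*t}, (3*t + 1)*e^{-2*t}, -6*t*e^{-2*t}], [0, 0, e^{-2*t}]]

A has Jordan form J = [[-2, 1, 0], [0, -2, 0], [0, 0, -2]] with A = PJP^{-1}, so e^{tA} = P e^{tJ} P^{-1}.

For a Jordan block J_k(λ), e^{tJ_k(λ)} = e^{λt} · (I + tN + t^2 N^2/2! + ... + t^{k-1} N^{k-1}/(k-1)!) where N is the nilpotent superdiagonal part.

Assembling the blocks and conjugating back gives the entries of e^{tA} as shown above.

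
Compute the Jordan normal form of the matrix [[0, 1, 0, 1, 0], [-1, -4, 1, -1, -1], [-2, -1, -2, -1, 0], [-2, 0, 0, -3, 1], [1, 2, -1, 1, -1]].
J = [[-2, 1, 0, 0, 0], [0, -2, 1, 0, 0], [0, 0, -2, 0, 0], [0, 0, 0, -2, 1], [0, 0, 0, 0, -2]]

The characteristic polynomial is det(xI - A) = (x + 2)^5, so the eigenvalues are -2 (algebraic multiplicity 5).

For λ = -2: rank(A + 2I) = 3, rank((A + 2I)^2) = 1, rank((A + 2I)^3) = 0. The eigenspace has dimension 5 - 3 = 2, so there are 2 Jordan blocks; the rank sequence gives block sizes [3, 2].

Assembling the blocks gives the Jordan form J above.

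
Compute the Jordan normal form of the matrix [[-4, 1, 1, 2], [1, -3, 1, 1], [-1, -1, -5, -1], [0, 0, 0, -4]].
The characteristic polynomial is det(xI - A) = (x + 4)^4, so the eigenvalues are -4 (algebraic multiplicity 4).

For λ = -4: rank(A + 4I) = 2, rank((A + 4I)^2) = 1, rank((A + 4I)^3) = 0. The eigenspace has dimension 4 - 2 = 2, so there are 2 Jordan blocks; the rank sequence gives block sizes [3, 1].

Assembling the blocks gives the Jordan form J above.

J = [[-4, 1, 0, 0], [0, -4, 1, 0], [0, 0, -4, 0], [0, 0, 0, -4]]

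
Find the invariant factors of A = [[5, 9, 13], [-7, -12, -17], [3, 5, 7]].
The Jordan structure of A has elementary divisors x^3. Arranging the block sizes at each eigenvalue in decreasing order and taking row products gives the invariant factors.

Invariant factors (smallest first, each dividing the next): x^3.

Check: the last factor x^3 is the minimal polynomial, and the product x^3 is the characteristic polynomial.

x^3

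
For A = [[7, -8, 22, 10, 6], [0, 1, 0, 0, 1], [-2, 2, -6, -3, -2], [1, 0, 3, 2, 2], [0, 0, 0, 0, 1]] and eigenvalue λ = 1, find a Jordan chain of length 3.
We seek v_1 ∈ ker((A - I)^3) \ ker((A - I)^2), then set v_{i+1} = (A - I) v_i.

One such chain is v_1 = [[-1, 0, 2, -4, 0]]^T, v_2 = [[-2, 0, 0, 1, 0]]^T, v_3 = [[-2, 0, 1, -1, 0]]^T. Check: (A - I) v_3 = [[0, 0, 0, 0, 0]]^T = 0.

v_1 = [[-1, 0, 2, -4, 0]]^T, v_2 = [[-2, 0, 0, 1, 0]]^T, v_3 = [[-2, 0, 1, -1, 0]]^T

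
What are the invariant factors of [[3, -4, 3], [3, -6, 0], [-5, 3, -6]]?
The Jordan structure of A has elementary divisors (x + 3)^3. Arranging the block sizes at each eigenvalue in decreasing order and taking row products gives the invariant factors.

Invariant factors (smallest first, each dividing the next): (x + 3)^3.

Check: the last factor (x + 3)^3 is the minimal polynomial, and the product (x + 3)^3 is the characteristic polynomial.

(x + 3)^3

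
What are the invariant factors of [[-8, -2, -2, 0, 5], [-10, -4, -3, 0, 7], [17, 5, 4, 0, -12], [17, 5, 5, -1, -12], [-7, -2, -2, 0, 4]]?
The Jordan structure of A has elementary divisors (x + 1)^2, (x + 1)^2, (x + 1). Arranging the block sizes at each eigenvalue in decreasing order and taking row products gives the invariant factors.

Invariant factors (smallest first, each dividing the next): x + 1, (x + 1)^2, (x + 1)^2.

Check: the last factor (x + 1)^2 is the minimal polynomial, and the product (x + 1)^5 is the characteristic polynomial.

x + 1, (x + 1)^2, (x + 1)^2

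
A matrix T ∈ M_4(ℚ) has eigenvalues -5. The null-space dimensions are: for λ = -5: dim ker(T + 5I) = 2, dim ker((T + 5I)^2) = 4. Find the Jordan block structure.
λ = -5: successive nullity increments [2, 2] count blocks of size ≥ k; block sizes are [2, 2].

Jordan blocks: (-5, 2), (-5, 2)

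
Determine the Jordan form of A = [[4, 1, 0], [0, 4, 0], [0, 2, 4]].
The characteristic polynomial is det(xI - A) = (x - 4)^3, so the eigenvalues are 4 (algebraic multiplicity 3).

For λ = 4: rank(A - 4I) = 1, rank((A - 4I)^2) = 0. The eigenspace has dimension 3 - 1 = 2, so there are 2 Jordan blocks; the rank sequence gives block sizes [2, 1].

Assembling the blocks gives the Jordan form J above.

J = [[4, 1, 0], [0, 4, 0], [0, 0, 4]]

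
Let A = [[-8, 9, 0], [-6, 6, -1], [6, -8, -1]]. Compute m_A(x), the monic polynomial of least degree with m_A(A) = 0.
The characteristic polynomial factors as (x - 1)(x + 2)^2. The minimal polynomial is ∏(x - λ)^{k_λ} where k_λ is the size of the largest Jordan block at λ.

For λ = -2: rank(A + 2I) = 2, and the largest Jordan block has size 2 (the smallest k with rank((A + 2I)^k) = rank((A + 2I)^(k+1))).
For λ = 1: rank(A - I) = 2, and the largest Jordan block has size 1 (the smallest k with rank((A - I)^k) = rank((A - I)^(k+1))).

So m_A(x) = (x - 1)(x + 2)^2.

m_A(x) = (x - 1)(x + 2)^2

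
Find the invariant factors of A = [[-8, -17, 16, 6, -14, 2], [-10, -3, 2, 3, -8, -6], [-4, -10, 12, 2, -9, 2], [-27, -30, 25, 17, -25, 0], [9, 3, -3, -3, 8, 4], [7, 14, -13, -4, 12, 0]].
x - 6, (x - 6)^3(x - 1)^2

The Jordan structure of A has elementary divisors (x - 1)^2, (x - 6)^3, (x - 6). Arranging the block sizes at each eigenvalue in decreasing order and taking row products gives the invariant factors.

Invariant factors (smallest first, each dividing the next): x - 6, (x - 6)^3(x - 1)^2.

Check: the last factor (x - 6)^3(x - 1)^2 is the minimal polynomial, and the product (x - 6)^4(x - 1)^2 is the characteristic polynomial.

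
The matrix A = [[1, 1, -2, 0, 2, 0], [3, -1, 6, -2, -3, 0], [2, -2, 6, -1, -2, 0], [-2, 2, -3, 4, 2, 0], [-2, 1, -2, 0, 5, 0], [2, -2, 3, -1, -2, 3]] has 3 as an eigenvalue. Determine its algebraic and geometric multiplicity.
algebraic multiplicity 6, geometric multiplicity 3

The characteristic polynomial is (x - 3)^6, so the factor x - 3 appears with exponent 6: the algebraic multiplicity is 6.

rank(A - 3I) = 3, so the eigenspace has dimension 6 - 3 = 3: the geometric multiplicity is 3.

Since 3 < 6, A is not diagonalizable.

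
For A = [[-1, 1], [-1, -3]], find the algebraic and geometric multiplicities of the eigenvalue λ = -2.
The characteristic polynomial is (x + 2)^2, so the factor x + 2 appears with exponent 2: the algebraic multiplicity is 2.

rank(A + 2I) = 1, so the eigenspace has dimension 2 - 1 = 1: the geometric multiplicity is 1.

Since 1 < 2, A is not diagonalizable.

algebraic multiplicity 2, geometric multiplicity 1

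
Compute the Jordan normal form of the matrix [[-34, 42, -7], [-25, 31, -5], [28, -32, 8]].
The characteristic polynomial is det(xI - A) = (x - 2)^2(x - 1), so the eigenvalues are 1 (algebraic multiplicity 1), 2 (algebraic multiplicity 2).

For λ = 1: algebraic multiplicity 1 gives one 1×1 block.

For λ = 2: rank(A - 2I) = 2, rank((A - 2I)^2) = 1. The eigenspace has dimension 3 - 2 = 1, so there is 1 Jordan block; the rank sequence gives block sizes [2].

Assembling the blocks gives the Jordan form J above.

J = [[1, 0, 0], [0, 2, 1], [0, 0, 2]]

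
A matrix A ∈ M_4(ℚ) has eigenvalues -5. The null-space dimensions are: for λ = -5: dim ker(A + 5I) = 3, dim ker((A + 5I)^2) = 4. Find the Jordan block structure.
Jordan blocks: (-5, 2), (-5, 1), (-5, 1)

λ = -5: successive nullity increments [3, 1] count blocks of size ≥ k; block sizes are [2, 1, 1].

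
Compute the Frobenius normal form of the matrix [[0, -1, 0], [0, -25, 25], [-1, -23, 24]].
R = [[0, 0, 25], [1, 0, 25], [0, 1, -1]]

The invariant factors of A (the non-unit diagonal entries of the Smith normal form of xI - A over ℚ[x]) are (x - 5)(x + 1)(x + 5), each dividing the next. The characteristic polynomial is their product, (x - 5)(x + 1)(x + 5).

The rational canonical form is the block-diagonal matrix of companion matrices C(f_i):
R = [[0, 0, 25], [1, 0, 25], [0, 1, -1]].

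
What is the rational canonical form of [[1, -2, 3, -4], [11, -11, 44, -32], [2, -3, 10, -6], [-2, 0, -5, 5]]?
R = [[0, 0, 0, 5], [1, 0, 0, -6], [0, 1, 0, 1], [0, 0, 1, 5]]

The invariant factors of A (the non-unit diagonal entries of the Smith normal form of xI - A over ℚ[x]) are (x - 5)(x^3 - x + 1), each dividing the next. The characteristic polynomial is their product, (x - 5)(x^3 - x + 1).

The rational canonical form is the block-diagonal matrix of companion matrices C(f_i):
R = [[0, 0, 0, 5], [1, 0, 0, -6], [0, 1, 0, 1], [0, 0, 1, 5]].

Note the characteristic polynomial does not split into linear factors over ℚ, so A has no Jordan form over ℚ; the rational canonical form exists over any field.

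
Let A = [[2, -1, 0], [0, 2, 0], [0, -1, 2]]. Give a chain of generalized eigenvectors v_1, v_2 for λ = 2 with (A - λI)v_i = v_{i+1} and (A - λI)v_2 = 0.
We seek v_1 ∈ ker((A - 2I)^2) \ ker(A - 2I), then set v_{i+1} = (A - 2I) v_i.

One such chain is v_1 = [[0, 1, -1]]^T, v_2 = [[-1, 0, -1]]^T. Check: (A - 2I) v_2 = [[0, 0, 0]]^T = 0.

v_1 = [[0, 1, -1]]^T, v_2 = [[-1, 0, -1]]^T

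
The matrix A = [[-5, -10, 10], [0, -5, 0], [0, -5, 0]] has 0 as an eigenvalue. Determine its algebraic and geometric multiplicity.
algebraic multiplicity 1, geometric multiplicity 1

The characteristic polynomial is x(x + 5)^2, so the factor x appears with exponent 1: the algebraic multiplicity is 1.

rank(A) = 2, so the eigenspace has dimension 3 - 2 = 1: the geometric multiplicity is 1.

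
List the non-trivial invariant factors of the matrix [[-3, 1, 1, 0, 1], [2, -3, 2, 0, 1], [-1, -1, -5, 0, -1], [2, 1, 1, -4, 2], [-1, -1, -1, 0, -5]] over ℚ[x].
(x + 4)^2, (x + 4)^3

The Jordan structure of A has elementary divisors (x + 4)^3, (x + 4)^2. Arranging the block sizes at each eigenvalue in decreasing order and taking row products gives the invariant factors.

Invariant factors (smallest first, each dividing the next): (x + 4)^2, (x + 4)^3.

Check: the last factor (x + 4)^3 is the minimal polynomial, and the product (x + 4)^5 is the characteristic polynomial.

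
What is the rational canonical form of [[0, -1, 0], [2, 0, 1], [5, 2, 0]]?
R = [[0, 0, -5], [1, 0, 0], [0, 1, 0]]

The invariant factors of A (the non-unit diagonal entries of the Smith normal form of xI - A over ℚ[x]) are x^3 + 5, each dividing the next. The characteristic polynomial is their product, x^3 + 5.

The rational canonical form is the block-diagonal matrix of companion matrices C(f_i):
R = [[0, 0, -5], [1, 0, 0], [0, 1, 0]].

Note the characteristic polynomial does not split into linear factors over ℚ, so A has no Jordan form over ℚ; the rational canonical form exists over any field.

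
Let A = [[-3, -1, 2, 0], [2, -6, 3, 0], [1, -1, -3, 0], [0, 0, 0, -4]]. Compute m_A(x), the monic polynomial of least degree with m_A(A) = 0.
The characteristic polynomial factors as (x + 4)^4. The minimal polynomial is ∏(x - λ)^{k_λ} where k_λ is the size of the largest Jordan block at λ.

For λ = -4: rank(A + 4I) = 2, and the largest Jordan block has size 3 (the smallest k with rank((A + 4I)^k) = rank((A + 4I)^(k+1))).

So m_A(x) = (x + 4)^3.

m_A(x) = (x + 4)^3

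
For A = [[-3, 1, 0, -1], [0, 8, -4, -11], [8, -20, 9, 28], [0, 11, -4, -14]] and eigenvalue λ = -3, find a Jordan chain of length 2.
v_1 = [[0, -1, 3, -2]]^T, v_2 = [[1, -1, 0, -1]]^T

We seek v_1 ∈ ker((A + 3I)^2) \ ker(A + 3I), then set v_{i+1} = (A + 3I) v_i.

One such chain is v_1 = [[0, -1, 3, -2]]^T, v_2 = [[1, -1, 0, -1]]^T. Check: (A + 3I) v_2 = [[0, 0, 0, 0]]^T = 0.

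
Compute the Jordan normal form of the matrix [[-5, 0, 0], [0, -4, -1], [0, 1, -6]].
The characteristic polynomial is det(xI - A) = (x + 5)^3, so the eigenvalues are -5 (algebraic multiplicity 3).

For λ = -5: rank(A + 5I) = 1, rank((A + 5I)^2) = 0. The eigenspace has dimension 3 - 1 = 2, so there are 2 Jordan blocks; the rank sequence gives block sizes [2, 1].

Assembling the blocks gives the Jordan form J above.

J = [[-5, 1, 0], [0, -5, 0], [0, 0, -5]]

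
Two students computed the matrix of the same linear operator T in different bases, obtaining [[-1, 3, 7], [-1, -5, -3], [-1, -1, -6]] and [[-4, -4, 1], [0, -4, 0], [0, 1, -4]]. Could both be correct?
Two matrices over a field are similar if and only if they have the same invariant factors.

Both A and B have characteristic polynomial (x + 4)^3 and minimal polynomial (x + 4)^3. Computing further, both have invariant factors (x + 4)^3. Hence A and B are similar.

Yes.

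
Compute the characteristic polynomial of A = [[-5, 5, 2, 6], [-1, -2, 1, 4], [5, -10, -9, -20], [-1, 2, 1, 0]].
xI - A = [[x + 5, -5, -2, -6], [1, x + 2, -1, -4], [-5, 10, x + 9, 20], [1, -2, -1, x]].

Expanding det(xI - A) along the first row:
det(xI - A) = + (x + 5)·det([[x + 2, -1, -4], [10, x + 9, 20], [-2, -1, x]]) - (-5)·det([[1, -1, -4], [-5, x + 9, 20], [1, -1, x]]) + (-2)·det([[1, x + 2, -4], [-5, 10, 20], [1, -2, x]]) - (-6)·det([[1, x + 2, -1], [-5, 10, x + 9], [1, -2, -1]]).

Evaluating gives χ_A(x) = x^4 + 16x^3 + 96x^2 + 256x + 256 = (x + 4)^4.

χ_A(x) = (x + 4)^4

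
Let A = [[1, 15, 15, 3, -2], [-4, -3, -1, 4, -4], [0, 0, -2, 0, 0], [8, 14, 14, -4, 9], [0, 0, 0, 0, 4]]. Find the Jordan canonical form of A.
The characteristic polynomial is det(xI - A) = (x - 4)^2(x + 2)(x + 5)^2, so the eigenvalues are -5 (algebraic multiplicity 2), -2 (algebraic multiplicity 1), 4 (algebraic multiplicity 2).

For λ = -5: rank(A + 5I) = 4, rank((A + 5I)^2) = 3. The eigenspace has dimension 5 - 4 = 1, so there is 1 Jordan block; the rank sequence gives block sizes [2].

For λ = -2: algebraic multiplicity 1 gives one 1×1 block.

For λ = 4: rank(A - 4I) = 4, rank((A - 4I)^2) = 3. The eigenspace has dimension 5 - 4 = 1, so there is 1 Jordan block; the rank sequence gives block sizes [2].

Assembling the blocks gives the Jordan form J above.

J = [[-5, 1, 0, 0, 0], [0, -5, 0, 0, 0], [0, 0, -2, 0, 0], [0, 0, 0, 4, 1], [0, 0, 0, 0, 4]]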